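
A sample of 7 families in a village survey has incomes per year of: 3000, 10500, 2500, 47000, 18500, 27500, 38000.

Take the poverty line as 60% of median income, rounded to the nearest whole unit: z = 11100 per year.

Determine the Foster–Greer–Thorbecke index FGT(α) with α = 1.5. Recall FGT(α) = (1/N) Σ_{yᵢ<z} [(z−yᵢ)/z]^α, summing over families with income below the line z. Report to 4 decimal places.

Below the line: 2500, 3000, 10500 (q = 3 of N = 7).
Normalized shortfalls: (11100−2500)/11100 = 0.7748; (11100−3000)/11100 = 0.7297; (11100−10500)/11100 = 0.0541.
Raised to α = 1.5: 0.68197; 0.62337; 0.01257.
Sum = 1.317900; FGT(1.5) = 1.317900 / 7 = 0.1883.

0.1883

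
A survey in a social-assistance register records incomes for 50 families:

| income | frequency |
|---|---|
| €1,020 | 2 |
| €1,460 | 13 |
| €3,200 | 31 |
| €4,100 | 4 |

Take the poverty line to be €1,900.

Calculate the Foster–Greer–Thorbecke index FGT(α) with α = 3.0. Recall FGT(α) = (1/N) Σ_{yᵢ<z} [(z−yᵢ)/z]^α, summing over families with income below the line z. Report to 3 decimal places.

Below the line: 2×€1,020, 13×€1,460 (q = 15 of N = 50).
Shortfall ratios: (1900−1020)/1900 = 0.4632 (×2); (1900−1460)/1900 = 0.2316 (×13).
Raised to α = 3.0: 0.09935 (×2); 0.01242 (×13).
Sum = 0.360160; FGT(3.0) = 0.360160 / 50 = 0.007.

0.007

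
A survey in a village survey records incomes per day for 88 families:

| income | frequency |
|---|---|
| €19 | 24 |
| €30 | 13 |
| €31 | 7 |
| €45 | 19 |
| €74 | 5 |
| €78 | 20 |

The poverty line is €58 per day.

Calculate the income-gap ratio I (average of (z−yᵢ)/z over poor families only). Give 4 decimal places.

0.4751

Incomes under z: 24×€19, 13×€30, 7×€31, 19×€45 (q = 63 of N = 88).
Shortfall ratios (z−y)/z: 0.6724 (×24), 0.4828 (×13), 0.4655 (×7), 0.2241 (×19); sum = 29.931034.
I averages over the q = 63 poor units only: 29.931034 / 63 = 0.4751.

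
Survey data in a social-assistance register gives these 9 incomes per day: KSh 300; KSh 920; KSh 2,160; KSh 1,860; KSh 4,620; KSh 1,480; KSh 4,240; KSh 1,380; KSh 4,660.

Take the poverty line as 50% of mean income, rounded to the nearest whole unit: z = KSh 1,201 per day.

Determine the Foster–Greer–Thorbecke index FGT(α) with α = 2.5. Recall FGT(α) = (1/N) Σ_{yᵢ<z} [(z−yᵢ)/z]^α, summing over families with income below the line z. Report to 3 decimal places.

Poor units: KSh 300, KSh 920 (q = 2 of N = 9).
Relative gaps: (1201−300)/1201 = 0.7502; (1201−920)/1201 = 0.2340.
Raised to α = 2.5: 0.48748; 0.02648.
Sum = 0.513957; FGT(2.5) = 0.513957 / 9 = 0.057.

0.057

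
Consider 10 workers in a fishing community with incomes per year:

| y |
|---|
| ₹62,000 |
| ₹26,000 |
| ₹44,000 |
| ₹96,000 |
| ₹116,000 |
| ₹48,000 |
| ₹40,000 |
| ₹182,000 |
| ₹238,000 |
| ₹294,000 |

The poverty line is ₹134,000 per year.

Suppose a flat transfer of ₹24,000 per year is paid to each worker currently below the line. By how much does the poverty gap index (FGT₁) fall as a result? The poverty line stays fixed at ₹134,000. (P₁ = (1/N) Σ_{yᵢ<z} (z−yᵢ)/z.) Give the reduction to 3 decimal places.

0.121

Before: below the line — ₹26,000, ₹40,000, ₹44,000, ₹48,000, ₹62,000, ₹96,000, ₹116,000; poverty gap index (FGT₁) = 0.37761.
After the ₹24,000 transfer: below the line — ₹50,000, ₹64,000, ₹68,000, ₹72,000, ₹86,000, ₹120,000; poverty gap index (FGT₁) = 0.25672.
Reduction = 0.37761 − 0.25672 = 0.121.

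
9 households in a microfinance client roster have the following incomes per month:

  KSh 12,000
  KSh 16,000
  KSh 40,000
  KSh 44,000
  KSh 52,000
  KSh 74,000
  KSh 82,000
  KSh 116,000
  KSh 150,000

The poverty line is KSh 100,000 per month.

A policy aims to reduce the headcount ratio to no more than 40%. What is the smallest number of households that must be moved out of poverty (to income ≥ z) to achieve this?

4

7 of the 9 households are poor, so H = 7/9 = 0.778.
A headcount ratio of at most 40% allows at most ⌊0.40 × 9⌋ = 3 poor households.
So at least 7 − 3 = 4 must be lifted.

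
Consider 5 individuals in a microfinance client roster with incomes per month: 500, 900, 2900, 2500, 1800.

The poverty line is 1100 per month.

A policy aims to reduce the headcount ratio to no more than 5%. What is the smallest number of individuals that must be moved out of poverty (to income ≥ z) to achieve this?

2 of the 5 individuals are poor, so H = 2/5 = 0.400.
A headcount ratio of at most 5% allows at most ⌊0.05 × 5⌋ = 0 poor individuals.
So at least 2 − 0 = 2 must be lifted.

2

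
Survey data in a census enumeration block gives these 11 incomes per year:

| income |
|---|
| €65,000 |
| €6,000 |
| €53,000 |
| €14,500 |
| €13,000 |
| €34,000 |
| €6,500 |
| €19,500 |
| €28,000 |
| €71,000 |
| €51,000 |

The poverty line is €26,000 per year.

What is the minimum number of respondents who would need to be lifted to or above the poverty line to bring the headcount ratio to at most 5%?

5

Currently q = 5 of N = 11 are below the line (H = 0.455).
A headcount ratio of at most 5% allows at most ⌊0.05 × 11⌋ = 0 poor respondents.
So at least 5 − 0 = 5 must be lifted.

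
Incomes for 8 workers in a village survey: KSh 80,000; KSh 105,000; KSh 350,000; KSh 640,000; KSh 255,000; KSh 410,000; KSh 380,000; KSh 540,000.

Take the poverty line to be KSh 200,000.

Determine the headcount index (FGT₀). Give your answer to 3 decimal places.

0.250

2 of the 8 workers have income below KSh 200,000.
H = 2/8 = 0.250.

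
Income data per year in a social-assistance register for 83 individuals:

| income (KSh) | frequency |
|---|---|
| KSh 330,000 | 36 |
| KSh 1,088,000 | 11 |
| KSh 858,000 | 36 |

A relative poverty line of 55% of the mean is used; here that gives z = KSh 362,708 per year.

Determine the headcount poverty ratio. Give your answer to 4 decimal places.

0.4337

36 of the 83 individuals have income below KSh 362,708.
H = 36/83 = 0.4337.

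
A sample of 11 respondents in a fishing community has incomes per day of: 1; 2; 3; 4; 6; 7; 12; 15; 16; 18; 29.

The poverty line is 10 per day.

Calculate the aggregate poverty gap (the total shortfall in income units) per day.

Incomes under z: 1, 2, 3, 4, 6, 7 (q = 6 of N = 11).
Individual gaps: 10−1 = 9; 10−2 = 8; 10−3 = 7; 10−4 = 6; 10−6 = 4; 10−7 = 3.
Aggregate gap = 37.

37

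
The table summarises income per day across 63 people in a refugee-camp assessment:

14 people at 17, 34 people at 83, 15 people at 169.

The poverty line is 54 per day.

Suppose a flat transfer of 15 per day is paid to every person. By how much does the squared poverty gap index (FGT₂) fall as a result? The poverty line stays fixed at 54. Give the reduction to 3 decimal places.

0.067

Before: below the line — 14×17; squared poverty gap index (FGT₂) = 0.10433.
After the 15 transfer: below the line — 14×32; squared poverty gap index (FGT₂) = 0.03688.
Reduction = 0.10433 − 0.03688 = 0.067.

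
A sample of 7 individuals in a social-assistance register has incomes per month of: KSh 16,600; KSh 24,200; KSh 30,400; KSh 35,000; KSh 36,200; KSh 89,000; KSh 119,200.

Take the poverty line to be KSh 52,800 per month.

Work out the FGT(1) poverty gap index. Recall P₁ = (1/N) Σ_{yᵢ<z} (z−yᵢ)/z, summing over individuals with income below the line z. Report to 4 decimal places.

0.3290

Poor units: KSh 16,600, KSh 24,200, KSh 30,400, KSh 35,000, KSh 36,200 (q = 5 of N = 7).
Gap ratios (z−y)/z: (52800−16600)/52800 = 0.6856; (52800−24200)/52800 = 0.5417; (52800−30400)/52800 = 0.4242; (52800−35000)/52800 = 0.3371; (52800−36200)/52800 = 0.3144.
Sum of shortfalls = 2.303030; P₁ averages over all N: 2.303030 / 7 = 0.3290.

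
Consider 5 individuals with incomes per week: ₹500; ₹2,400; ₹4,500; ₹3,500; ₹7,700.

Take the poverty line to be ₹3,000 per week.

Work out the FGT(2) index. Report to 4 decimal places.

Below z: ₹500, ₹2,400 (q = 2 of N = 5).
Shortfall ratios: (3000−500)/3000 = 0.8333; (3000−2400)/3000 = 0.2000.
Squared: 0.6944; 0.0400.
Sum = 0.734444; P₂ = 0.734444 / 5 = 0.1469.

0.1469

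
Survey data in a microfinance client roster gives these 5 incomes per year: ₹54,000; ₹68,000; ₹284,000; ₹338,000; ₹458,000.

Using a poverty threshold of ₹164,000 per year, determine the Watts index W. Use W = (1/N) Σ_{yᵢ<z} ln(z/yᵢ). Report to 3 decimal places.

0.398

Below the line: ₹54,000, ₹68,000 (q = 2 of N = 5).
Log shortfalls: ln(164000/54000) = 1.1109; ln(164000/68000) = 0.8804.
W = 1.991241 / 5 = 0.398.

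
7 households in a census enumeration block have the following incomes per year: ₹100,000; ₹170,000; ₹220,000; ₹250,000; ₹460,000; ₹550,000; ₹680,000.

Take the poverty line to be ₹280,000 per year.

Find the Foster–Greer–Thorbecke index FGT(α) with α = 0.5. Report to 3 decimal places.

0.317

Below the line: ₹100,000, ₹170,000, ₹220,000, ₹250,000 (q = 4 of N = 7).
Normalized shortfalls: (280000−100000)/280000 = 0.6429; (280000−170000)/280000 = 0.3929; (280000−220000)/280000 = 0.2143; (280000−250000)/280000 = 0.1071.
Raised to α = 0.5: 0.80178; 0.62678; 0.46291; 0.32733.
Sum = 2.218804; FGT(0.5) = 2.218804 / 7 = 0.317.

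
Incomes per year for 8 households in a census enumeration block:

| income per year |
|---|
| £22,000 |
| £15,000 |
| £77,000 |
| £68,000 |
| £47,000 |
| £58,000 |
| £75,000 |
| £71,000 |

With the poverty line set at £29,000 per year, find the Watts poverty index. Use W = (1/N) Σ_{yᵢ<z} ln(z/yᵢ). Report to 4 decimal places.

0.1169

Below z: £15,000, £22,000 (q = 2 of N = 8).
Log gaps: ln(29000/15000) = 0.6592; ln(29000/22000) = 0.2763.
W = 0.935499 / 8 = 0.1169.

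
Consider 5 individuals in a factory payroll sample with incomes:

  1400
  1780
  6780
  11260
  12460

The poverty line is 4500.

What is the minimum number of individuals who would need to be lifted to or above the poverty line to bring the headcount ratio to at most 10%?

Currently q = 2 of N = 5 are below the line (H = 0.400).
A headcount ratio of at most 10% allows at most ⌊0.10 × 5⌋ = 0 poor individuals.
So at least 2 − 0 = 2 must be lifted.

2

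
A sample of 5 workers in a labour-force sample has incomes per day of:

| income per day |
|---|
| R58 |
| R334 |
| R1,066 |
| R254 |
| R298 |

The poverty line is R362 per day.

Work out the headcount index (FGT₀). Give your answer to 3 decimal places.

0.800

4 of the 5 workers have income below R362.
H = 4/5 = 0.800.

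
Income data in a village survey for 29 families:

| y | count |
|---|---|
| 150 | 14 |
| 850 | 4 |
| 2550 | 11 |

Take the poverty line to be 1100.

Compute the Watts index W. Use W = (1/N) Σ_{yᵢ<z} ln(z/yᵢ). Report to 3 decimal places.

Poor units: 14×150, 4×850 (q = 18 of N = 29).
Log gaps: ln(1100/150) = 1.9924 (×14); ln(1100/850) = 0.2578 (×4).
W = 28.925339 / 29 = 0.997.

0.997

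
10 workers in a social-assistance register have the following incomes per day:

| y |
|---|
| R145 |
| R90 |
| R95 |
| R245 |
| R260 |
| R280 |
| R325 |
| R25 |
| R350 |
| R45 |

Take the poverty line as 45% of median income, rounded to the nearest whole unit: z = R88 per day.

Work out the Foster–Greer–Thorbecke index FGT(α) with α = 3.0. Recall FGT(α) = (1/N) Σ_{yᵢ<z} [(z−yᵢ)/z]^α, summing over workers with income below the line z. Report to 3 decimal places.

Poor units: R25, R45 (q = 2 of N = 10).
Normalized shortfalls: (88−25)/88 = 0.7159; (88−45)/88 = 0.4886.
Raised to α = 3.0: 0.36692; 0.11667.
Sum = 0.483591; FGT(3.0) = 0.483591 / 10 = 0.048.

0.048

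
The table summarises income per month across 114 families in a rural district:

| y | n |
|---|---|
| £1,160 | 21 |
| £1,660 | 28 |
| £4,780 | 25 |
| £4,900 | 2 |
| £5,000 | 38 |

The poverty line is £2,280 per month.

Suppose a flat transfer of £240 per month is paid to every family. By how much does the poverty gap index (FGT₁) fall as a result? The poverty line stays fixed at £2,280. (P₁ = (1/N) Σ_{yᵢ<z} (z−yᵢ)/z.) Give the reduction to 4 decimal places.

0.0452

Before: below the line — 21×£1,160, 28×£1,660; poverty gap index (FGT₁) = 0.157279.
After the £240 transfer: below the line — 21×£1,400, 28×£1,900; poverty gap index (FGT₁) = 0.112034.
Reduction = 0.157279 − 0.112034 = 0.0452.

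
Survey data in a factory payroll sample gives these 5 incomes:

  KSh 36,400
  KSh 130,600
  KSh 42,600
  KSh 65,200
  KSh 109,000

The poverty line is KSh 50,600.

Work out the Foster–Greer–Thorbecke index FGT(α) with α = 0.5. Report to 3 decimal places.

0.185

Below z: KSh 36,400, KSh 42,600 (q = 2 of N = 5).
Gap ratios (z−y)/z: (50600−36400)/50600 = 0.2806; (50600−42600)/50600 = 0.1581.
Raised to α = 0.5: 0.52975; 0.39762.
Sum = 0.927369; FGT(0.5) = 0.927369 / 5 = 0.185.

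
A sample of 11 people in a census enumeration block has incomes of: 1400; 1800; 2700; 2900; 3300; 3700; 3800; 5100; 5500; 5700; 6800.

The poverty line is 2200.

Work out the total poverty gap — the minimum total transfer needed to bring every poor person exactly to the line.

Below the line: 1400, 1800 (q = 2 of N = 11).
Individual gaps: 2200−1400 = 800; 2200−1800 = 400.
Aggregate gap = 1200.

1200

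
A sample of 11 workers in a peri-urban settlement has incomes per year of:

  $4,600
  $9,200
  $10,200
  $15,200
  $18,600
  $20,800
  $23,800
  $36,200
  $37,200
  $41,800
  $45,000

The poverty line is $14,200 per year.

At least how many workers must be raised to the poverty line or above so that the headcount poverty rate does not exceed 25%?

1

3 of the 11 workers are poor, so H = 3/11 = 0.273.
A headcount ratio of at most 25% allows at most ⌊0.25 × 11⌋ = 2 poor workers.
So at least 3 − 2 = 1 must be lifted.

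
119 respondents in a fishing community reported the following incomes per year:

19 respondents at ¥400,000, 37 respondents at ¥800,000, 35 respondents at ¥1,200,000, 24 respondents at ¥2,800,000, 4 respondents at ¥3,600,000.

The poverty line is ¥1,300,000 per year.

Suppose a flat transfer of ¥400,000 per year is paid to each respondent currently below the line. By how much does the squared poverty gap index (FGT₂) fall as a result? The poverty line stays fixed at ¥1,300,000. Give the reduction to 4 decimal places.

Before: below the line — 19×¥400,000, 37×¥800,000, 35×¥1,200,000; squared poverty gap index (FGT₂) = 0.124260.
After the ¥400,000 transfer: below the line — 19×¥800,000, 37×¥1,200,000; squared poverty gap index (FGT₂) = 0.025459.
Reduction = 0.124260 − 0.025459 = 0.0988.

0.0988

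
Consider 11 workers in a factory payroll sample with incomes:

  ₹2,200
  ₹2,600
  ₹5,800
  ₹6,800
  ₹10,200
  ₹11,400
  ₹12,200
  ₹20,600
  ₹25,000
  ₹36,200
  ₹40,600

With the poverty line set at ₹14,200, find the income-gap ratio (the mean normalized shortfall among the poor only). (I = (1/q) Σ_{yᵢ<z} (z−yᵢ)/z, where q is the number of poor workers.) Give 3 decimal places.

0.485

Poor units: ₹2,200, ₹2,600, ₹5,800, ₹6,800, ₹10,200, ₹11,400, ₹12,200 (q = 7 of N = 11).
Relative gaps: 0.8451, 0.8169, 0.5915, 0.5211, 0.2817, 0.1972, 0.1408; sum = 3.394366.
The income-gap ratio divides by q (the poor only): 3.394366 / 7 = 0.485.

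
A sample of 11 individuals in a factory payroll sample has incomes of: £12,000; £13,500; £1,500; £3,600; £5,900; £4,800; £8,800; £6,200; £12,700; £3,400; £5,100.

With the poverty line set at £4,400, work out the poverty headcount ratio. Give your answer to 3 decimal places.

3 of the 11 individuals have income below £4,400.
H = 3/11 = 0.273.

0.273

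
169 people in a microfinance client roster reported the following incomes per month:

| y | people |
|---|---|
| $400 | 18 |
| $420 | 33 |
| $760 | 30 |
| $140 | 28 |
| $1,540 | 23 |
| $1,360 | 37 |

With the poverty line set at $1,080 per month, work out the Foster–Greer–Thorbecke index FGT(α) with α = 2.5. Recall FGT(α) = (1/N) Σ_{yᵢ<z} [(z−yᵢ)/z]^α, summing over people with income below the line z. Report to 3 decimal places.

Below the line: 28×$140, 18×$400, 33×$420, 30×$760 (q = 109 of N = 169).
Shortfall ratios: (1080−140)/1080 = 0.8704 (×28); (1080−400)/1080 = 0.6296 (×18); (1080−420)/1080 = 0.6111 (×33); (1080−760)/1080 = 0.2963 (×30).
Raised to α = 2.5: 0.70674 (×28); 0.31457 (×18); 0.29194 (×33); 0.04779 (×30).
Sum = 36.518750; FGT(2.5) = 36.518750 / 169 = 0.216.

0.216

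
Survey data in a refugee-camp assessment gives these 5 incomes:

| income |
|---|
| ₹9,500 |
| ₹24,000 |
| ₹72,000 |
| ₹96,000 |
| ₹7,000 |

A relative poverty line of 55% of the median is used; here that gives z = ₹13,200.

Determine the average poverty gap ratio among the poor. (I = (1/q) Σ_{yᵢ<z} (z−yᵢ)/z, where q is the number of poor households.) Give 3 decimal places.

Below z: ₹7,000, ₹9,500 (q = 2 of N = 5).
Shortfall ratios (z−y)/z: 0.4697, 0.2803; sum = 0.750000.
I averages over the q = 2 poor units only: 0.750000 / 2 = 0.375.

0.375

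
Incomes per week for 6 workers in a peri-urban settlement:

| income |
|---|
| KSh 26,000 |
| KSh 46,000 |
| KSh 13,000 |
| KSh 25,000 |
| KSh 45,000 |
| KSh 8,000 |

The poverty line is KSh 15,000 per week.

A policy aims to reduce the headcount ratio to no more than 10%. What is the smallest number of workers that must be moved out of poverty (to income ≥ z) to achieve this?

2

Currently q = 2 of N = 6 are below the line (H = 0.333).
A headcount ratio of at most 10% allows at most ⌊0.10 × 6⌋ = 0 poor workers.
So at least 2 − 0 = 2 must be lifted.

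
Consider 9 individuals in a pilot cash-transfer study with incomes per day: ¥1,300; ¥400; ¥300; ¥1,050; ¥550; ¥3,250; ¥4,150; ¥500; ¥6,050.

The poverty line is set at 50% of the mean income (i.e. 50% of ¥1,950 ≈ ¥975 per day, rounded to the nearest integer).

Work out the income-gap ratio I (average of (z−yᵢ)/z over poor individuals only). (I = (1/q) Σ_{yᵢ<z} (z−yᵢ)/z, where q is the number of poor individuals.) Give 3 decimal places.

0.551

Below the line: ¥300, ¥400, ¥500, ¥550 (q = 4 of N = 9).
Relative gaps: 0.6923, 0.5897, 0.4872, 0.4359; sum = 2.205128.
The income-gap ratio divides by q (the poor only): 2.205128 / 4 = 0.551.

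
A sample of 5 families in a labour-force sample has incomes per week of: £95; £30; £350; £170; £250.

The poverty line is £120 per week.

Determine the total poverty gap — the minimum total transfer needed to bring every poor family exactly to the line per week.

Below z: £30, £95 (q = 2 of N = 5).
Individual gaps: 120−30 = 90; 120−95 = 25.
Aggregate gap = £115.

£115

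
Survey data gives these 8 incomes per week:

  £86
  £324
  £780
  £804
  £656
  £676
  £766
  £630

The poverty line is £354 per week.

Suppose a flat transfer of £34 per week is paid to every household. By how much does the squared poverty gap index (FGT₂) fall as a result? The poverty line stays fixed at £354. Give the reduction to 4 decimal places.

0.0179

Before: below the line — £86, £324; squared poverty gap index (FGT₂) = 0.072541.
After the £34 transfer: below the line — £120; squared poverty gap index (FGT₂) = 0.054618.
Reduction = 0.072541 − 0.054618 = 0.0179.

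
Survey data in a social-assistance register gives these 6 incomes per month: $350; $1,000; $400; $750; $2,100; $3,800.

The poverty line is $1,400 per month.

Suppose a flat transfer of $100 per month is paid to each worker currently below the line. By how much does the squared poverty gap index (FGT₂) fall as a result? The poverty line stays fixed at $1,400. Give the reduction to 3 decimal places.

Before: below the line — $350, $400, $750, $1,000; squared poverty gap index (FGT₂) = 0.22832.
After the $100 transfer: below the line — $450, $500, $850, $1,100; squared poverty gap index (FGT₂) = 0.17900.
Reduction = 0.22832 − 0.17900 = 0.049.

0.049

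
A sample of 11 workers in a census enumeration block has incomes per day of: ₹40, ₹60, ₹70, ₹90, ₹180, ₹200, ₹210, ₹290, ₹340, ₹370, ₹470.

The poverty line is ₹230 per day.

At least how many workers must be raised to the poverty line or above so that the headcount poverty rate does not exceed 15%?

6

7 of the 11 workers are poor, so H = 7/11 = 0.636.
A headcount ratio of at most 15% allows at most ⌊0.15 × 11⌋ = 1 poor workers.
So at least 7 − 1 = 6 must be lifted.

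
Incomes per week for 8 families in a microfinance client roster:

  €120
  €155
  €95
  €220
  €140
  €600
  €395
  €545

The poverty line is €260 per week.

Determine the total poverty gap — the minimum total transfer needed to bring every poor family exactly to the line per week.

Incomes under z: €95, €120, €140, €155, €220 (q = 5 of N = 8).
Individual gaps: 260−95 = 165; 260−120 = 140; 260−140 = 120; 260−155 = 105; 260−220 = 40.
Aggregate gap = €570.

€570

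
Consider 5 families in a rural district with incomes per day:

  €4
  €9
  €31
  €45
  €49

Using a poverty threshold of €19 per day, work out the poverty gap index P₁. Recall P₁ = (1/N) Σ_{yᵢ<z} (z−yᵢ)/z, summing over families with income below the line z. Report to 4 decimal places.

Below z: €4, €9 (q = 2 of N = 5).
Gap ratios (z−y)/z: (19−4)/19 = 0.7895; (19−9)/19 = 0.5263.
Σ = 1.315789. Dividing by the full population N = 5 gives P₁ = 0.2632.

0.2632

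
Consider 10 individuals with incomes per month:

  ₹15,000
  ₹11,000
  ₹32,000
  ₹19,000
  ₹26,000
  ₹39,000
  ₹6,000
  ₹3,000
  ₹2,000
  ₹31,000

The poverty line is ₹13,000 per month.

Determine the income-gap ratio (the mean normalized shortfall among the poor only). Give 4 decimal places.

0.5769

Below the line: ₹2,000, ₹3,000, ₹6,000, ₹11,000 (q = 4 of N = 10).
Relative gaps: 0.8462, 0.7692, 0.5385, 0.1538; sum = 2.307692.
I averages over the q = 4 poor units only: 2.307692 / 4 = 0.5769.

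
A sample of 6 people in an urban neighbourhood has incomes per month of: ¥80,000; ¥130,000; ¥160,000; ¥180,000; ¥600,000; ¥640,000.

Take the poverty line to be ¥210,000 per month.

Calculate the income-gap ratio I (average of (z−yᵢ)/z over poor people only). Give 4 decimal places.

0.3452

Incomes under z: ¥80,000, ¥130,000, ¥160,000, ¥180,000 (q = 4 of N = 6).
Relative gaps: 0.6190, 0.3810, 0.2381, 0.1429; sum = 1.380952.
I averages over the q = 4 poor units only: 1.380952 / 4 = 0.3452.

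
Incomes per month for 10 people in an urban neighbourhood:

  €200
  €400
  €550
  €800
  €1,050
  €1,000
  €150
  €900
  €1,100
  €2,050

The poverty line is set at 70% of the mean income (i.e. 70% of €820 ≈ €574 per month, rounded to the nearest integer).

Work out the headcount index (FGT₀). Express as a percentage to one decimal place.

4 of the 10 people have income below €574.
H = 4/10 = 40.0%.

40.0%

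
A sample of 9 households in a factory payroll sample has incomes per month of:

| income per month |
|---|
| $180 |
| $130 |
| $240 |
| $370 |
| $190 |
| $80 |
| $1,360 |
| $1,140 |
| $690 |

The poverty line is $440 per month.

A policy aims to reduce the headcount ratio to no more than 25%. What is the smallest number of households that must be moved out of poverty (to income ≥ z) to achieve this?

6 of the 9 households are poor, so H = 6/9 = 0.667.
A headcount ratio of at most 25% allows at most ⌊0.25 × 9⌋ = 2 poor households.
So at least 6 − 2 = 4 must be lifted.

4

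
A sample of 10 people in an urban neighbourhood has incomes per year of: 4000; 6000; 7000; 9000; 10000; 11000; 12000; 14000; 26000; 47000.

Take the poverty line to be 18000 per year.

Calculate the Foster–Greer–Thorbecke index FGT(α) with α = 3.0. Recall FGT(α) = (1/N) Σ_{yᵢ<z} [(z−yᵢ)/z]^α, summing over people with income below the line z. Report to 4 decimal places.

0.1315

Below z: 4000, 6000, 7000, 9000, 10000, 11000, 12000, 14000 (q = 8 of N = 10).
Gap ratios (z−y)/z: (18000−4000)/18000 = 0.7778; (18000−6000)/18000 = 0.6667; (18000−7000)/18000 = 0.6111; (18000−9000)/18000 = 0.5000; (18000−10000)/18000 = 0.4444; (18000−11000)/18000 = 0.3889; (18000−12000)/18000 = 0.3333; (18000−14000)/18000 = 0.2222.
Raised to α = 3.0: 0.47051; 0.29630; 0.22822; 0.12500; 0.08779; 0.05881; 0.03704; 0.01097.
Sum = 1.314643; FGT(3.0) = 1.314643 / 10 = 0.1315.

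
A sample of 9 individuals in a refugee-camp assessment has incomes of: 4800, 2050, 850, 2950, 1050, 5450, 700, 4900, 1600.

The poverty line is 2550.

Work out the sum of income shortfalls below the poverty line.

6500

Incomes under z: 700, 850, 1050, 1600, 2050 (q = 5 of N = 9).
Individual gaps: 2550−700 = 1850; 2550−850 = 1700; 2550−1050 = 1500; 2550−1600 = 950; 2550−2050 = 500.
Aggregate gap = 6500.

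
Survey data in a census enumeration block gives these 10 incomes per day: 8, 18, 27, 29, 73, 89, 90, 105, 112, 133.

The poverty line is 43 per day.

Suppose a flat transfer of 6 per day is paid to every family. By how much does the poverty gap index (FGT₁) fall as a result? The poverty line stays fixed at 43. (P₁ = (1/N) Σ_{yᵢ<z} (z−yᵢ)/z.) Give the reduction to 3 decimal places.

0.056

Before: below the line — 8, 18, 27, 29; poverty gap index (FGT₁) = 0.20930.
After the 6 transfer: below the line — 14, 24, 33, 35; poverty gap index (FGT₁) = 0.15349.
Reduction = 0.20930 − 0.15349 = 0.056.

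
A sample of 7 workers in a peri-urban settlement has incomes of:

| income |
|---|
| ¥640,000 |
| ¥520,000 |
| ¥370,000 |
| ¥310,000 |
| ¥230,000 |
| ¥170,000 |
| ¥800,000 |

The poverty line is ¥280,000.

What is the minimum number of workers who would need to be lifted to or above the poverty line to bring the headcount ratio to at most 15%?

1

Currently q = 2 of N = 7 are below the line (H = 0.286).
A headcount ratio of at most 15% allows at most ⌊0.15 × 7⌋ = 1 poor workers.
So at least 2 − 1 = 1 must be lifted.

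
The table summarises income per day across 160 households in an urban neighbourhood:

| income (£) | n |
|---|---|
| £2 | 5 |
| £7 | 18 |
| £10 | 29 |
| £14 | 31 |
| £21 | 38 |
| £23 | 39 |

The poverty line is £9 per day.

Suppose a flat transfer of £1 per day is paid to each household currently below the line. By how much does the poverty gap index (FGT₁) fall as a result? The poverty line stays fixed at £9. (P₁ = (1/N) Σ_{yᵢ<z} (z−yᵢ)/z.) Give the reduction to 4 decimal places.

0.0160

Before: below the line — 5×£2, 18×£7; poverty gap index (FGT₁) = 0.049306.
After the £1 transfer: below the line — 5×£3, 18×£8; poverty gap index (FGT₁) = 0.033333.
Reduction = 0.049306 − 0.033333 = 0.0160.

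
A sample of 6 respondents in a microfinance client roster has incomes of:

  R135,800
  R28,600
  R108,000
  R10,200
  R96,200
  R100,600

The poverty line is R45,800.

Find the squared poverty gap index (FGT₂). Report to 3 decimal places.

0.124

Poor units: R10,200, R28,600 (q = 2 of N = 6).
Shortfall ratios: (45800−10200)/45800 = 0.7773; (45800−28600)/45800 = 0.3755.
Squared: 0.6042; 0.1410.
Sum = 0.745218; P₂ = 0.745218 / 6 = 0.124.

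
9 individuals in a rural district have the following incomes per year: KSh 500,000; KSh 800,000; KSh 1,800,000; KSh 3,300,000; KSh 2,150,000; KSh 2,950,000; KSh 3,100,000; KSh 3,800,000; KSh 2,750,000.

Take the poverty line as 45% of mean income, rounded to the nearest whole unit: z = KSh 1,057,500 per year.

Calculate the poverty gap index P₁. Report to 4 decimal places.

Below z: KSh 500,000, KSh 800,000 (q = 2 of N = 9).
Relative gaps: (1057500−500000)/1057500 = 0.5272; (1057500−800000)/1057500 = 0.2435.
Sum of shortfalls = 0.770686; P₁ averages over all N: 0.770686 / 9 = 0.0856.

0.0856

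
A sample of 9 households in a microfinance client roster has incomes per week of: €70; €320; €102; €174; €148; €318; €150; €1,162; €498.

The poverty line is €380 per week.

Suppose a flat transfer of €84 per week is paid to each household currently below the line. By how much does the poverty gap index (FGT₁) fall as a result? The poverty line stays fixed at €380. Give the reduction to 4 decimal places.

0.1585

Before: below the line — €70, €102, €148, €150, €174, €318, €320; poverty gap index (FGT₁) = 0.402924.
After the €84 transfer: below the line — €154, €186, €232, €234, €258; poverty gap index (FGT₁) = 0.244444.
Reduction = 0.402924 − 0.244444 = 0.1585.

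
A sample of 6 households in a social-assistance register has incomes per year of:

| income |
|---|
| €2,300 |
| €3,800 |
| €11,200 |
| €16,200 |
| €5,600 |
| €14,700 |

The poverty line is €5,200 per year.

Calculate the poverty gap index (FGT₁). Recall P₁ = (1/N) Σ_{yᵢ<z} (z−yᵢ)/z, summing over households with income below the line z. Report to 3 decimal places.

0.138

Incomes under z: €2,300, €3,800 (q = 2 of N = 6).
Relative gaps: (5200−2300)/5200 = 0.5577; (5200−3800)/5200 = 0.2692.
Σ = 0.826923. Dividing by the full population N = 6 gives P₁ = 0.138.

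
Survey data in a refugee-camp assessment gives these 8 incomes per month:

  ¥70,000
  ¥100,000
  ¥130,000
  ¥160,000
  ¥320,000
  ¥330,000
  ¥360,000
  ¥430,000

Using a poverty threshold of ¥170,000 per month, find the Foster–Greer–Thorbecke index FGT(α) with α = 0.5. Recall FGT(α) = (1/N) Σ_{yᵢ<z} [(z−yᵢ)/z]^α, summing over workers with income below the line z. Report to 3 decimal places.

Below z: ¥70,000, ¥100,000, ¥130,000, ¥160,000 (q = 4 of N = 8).
Shortfall ratios: (170000−70000)/170000 = 0.5882; (170000−100000)/170000 = 0.4118; (170000−130000)/170000 = 0.2353; (170000−160000)/170000 = 0.0588.
Raised to α = 0.5: 0.76696; 0.64169; 0.48507; 0.24254.
Sum = 2.136261; FGT(0.5) = 2.136261 / 8 = 0.267.

0.267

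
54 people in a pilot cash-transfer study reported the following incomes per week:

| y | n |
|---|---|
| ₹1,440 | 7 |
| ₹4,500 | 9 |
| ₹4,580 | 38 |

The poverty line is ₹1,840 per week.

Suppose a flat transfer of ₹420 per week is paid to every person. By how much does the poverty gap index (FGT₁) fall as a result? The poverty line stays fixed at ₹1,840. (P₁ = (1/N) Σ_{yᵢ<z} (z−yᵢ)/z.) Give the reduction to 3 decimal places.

Before: below the line — 7×₹1,440; poverty gap index (FGT₁) = 0.02818.
After the ₹420 transfer: below the line — none; poverty gap index (FGT₁) = 0.00000.
Reduction = 0.02818 − 0.00000 = 0.028.

0.028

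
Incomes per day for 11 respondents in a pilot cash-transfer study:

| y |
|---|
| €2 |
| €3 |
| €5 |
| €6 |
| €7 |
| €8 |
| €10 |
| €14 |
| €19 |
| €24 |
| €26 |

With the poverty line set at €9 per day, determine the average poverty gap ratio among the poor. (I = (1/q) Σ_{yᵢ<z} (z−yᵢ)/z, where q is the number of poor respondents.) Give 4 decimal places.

0.4259

Incomes under z: €2, €3, €5, €6, €7, €8 (q = 6 of N = 11).
Relative gaps: 0.7778, 0.6667, 0.4444, 0.3333, 0.2222, 0.1111; sum = 2.555556.
The income-gap ratio divides by q (the poor only): 2.555556 / 6 = 0.4259.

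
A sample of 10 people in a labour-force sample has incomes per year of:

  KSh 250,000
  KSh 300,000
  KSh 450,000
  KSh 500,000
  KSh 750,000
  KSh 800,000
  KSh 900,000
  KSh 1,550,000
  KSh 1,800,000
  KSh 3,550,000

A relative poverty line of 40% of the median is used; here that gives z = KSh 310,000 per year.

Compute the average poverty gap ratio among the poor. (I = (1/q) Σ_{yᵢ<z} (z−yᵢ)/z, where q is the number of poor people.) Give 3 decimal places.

Below the line: KSh 250,000, KSh 300,000 (q = 2 of N = 10).
Relative gaps: 0.1935, 0.0323; sum = 0.225806.
The income-gap ratio divides by q (the poor only): 0.225806 / 2 = 0.113.

0.113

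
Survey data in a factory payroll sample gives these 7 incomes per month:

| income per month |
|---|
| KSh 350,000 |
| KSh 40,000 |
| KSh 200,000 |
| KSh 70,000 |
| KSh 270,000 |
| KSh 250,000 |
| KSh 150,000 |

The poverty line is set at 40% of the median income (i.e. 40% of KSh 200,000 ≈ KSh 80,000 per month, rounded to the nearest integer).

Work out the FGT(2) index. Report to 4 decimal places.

0.0379

Below z: KSh 40,000, KSh 70,000 (q = 2 of N = 7).
Relative gaps: (80000−40000)/80000 = 0.5000; (80000−70000)/80000 = 0.1250.
Squared: 0.2500; 0.0156.
Sum = 0.265625; P₂ = 0.265625 / 7 = 0.0379.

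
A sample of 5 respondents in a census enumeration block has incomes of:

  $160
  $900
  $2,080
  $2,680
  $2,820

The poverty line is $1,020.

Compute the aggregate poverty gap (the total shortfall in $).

$980

Incomes under z: $160, $900 (q = 2 of N = 5).
Individual gaps: 1020−160 = 860; 1020−900 = 120.
Aggregate gap = $980.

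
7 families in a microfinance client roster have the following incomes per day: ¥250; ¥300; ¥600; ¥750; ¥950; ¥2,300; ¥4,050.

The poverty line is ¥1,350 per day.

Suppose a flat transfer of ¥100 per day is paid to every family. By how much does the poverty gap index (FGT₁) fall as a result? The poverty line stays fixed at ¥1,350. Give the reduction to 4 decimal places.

Before: below the line — ¥250, ¥300, ¥600, ¥750, ¥950; poverty gap index (FGT₁) = 0.412698.
After the ¥100 transfer: below the line — ¥350, ¥400, ¥700, ¥850, ¥1,050; poverty gap index (FGT₁) = 0.359788.
Reduction = 0.412698 − 0.359788 = 0.0529.

0.0529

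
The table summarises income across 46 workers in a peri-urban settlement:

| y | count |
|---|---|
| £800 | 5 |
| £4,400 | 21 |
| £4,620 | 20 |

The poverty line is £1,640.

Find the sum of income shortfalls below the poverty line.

Below the line: 5×£800 (q = 5 of N = 46).
Individual gaps: 5×(1640−800) = 4200.
Aggregate gap = £4,200.

£4,200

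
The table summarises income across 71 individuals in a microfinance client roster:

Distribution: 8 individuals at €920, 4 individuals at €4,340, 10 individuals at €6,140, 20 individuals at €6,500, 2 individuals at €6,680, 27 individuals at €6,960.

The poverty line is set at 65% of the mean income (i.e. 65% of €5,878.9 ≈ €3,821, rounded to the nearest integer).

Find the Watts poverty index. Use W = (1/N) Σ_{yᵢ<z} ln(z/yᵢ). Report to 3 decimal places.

Below the line: 8×€920 (q = 8 of N = 71).
Log shortfalls: ln(3821/920) = 1.4239 (×8).
W = 11.391150 / 71 = 0.160.

0.160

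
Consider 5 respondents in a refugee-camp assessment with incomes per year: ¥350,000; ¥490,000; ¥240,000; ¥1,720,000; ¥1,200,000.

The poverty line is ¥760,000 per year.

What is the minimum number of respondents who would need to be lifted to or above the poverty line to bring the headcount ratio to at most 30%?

Currently q = 3 of N = 5 are below the line (H = 0.600).
A headcount ratio of at most 30% allows at most ⌊0.30 × 5⌋ = 1 poor respondents.
So at least 3 − 1 = 2 must be lifted.

2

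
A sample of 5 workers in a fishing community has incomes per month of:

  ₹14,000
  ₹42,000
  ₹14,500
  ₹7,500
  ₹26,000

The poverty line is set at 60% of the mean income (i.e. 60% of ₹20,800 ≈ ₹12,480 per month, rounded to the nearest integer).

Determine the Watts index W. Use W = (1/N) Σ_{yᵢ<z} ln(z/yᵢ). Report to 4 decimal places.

0.1018

Poor units: ₹7,500 (q = 1 of N = 5).
Log shortfalls: ln(12480/7500) = 0.5092.
W = 0.509224 / 5 = 0.1018.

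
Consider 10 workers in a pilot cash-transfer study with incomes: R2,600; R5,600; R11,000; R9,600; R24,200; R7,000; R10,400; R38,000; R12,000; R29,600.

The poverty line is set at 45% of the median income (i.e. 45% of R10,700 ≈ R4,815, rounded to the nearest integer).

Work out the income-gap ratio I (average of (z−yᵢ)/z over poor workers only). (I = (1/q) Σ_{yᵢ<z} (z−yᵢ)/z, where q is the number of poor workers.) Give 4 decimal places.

Poor units: R2,600 (q = 1 of N = 10).
Shortfall ratios (z−y)/z: 0.4600; sum = 0.460021.
I averages over the q = 1 poor units only: 0.460021 / 1 = 0.4600.

0.4600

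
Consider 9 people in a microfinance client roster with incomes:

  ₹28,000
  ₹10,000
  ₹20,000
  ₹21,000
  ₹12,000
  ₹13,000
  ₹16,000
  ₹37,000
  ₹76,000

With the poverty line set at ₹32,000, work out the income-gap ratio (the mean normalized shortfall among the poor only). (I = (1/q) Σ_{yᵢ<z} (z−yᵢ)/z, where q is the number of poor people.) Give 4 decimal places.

Below z: ₹10,000, ₹12,000, ₹13,000, ₹16,000, ₹20,000, ₹21,000, ₹28,000 (q = 7 of N = 9).
Shortfall ratios (z−y)/z: 0.6875, 0.6250, 0.5938, 0.5000, 0.3750, 0.3438, 0.1250; sum = 3.250000.
The income-gap ratio divides by q (the poor only): 3.250000 / 7 = 0.4643.

0.4643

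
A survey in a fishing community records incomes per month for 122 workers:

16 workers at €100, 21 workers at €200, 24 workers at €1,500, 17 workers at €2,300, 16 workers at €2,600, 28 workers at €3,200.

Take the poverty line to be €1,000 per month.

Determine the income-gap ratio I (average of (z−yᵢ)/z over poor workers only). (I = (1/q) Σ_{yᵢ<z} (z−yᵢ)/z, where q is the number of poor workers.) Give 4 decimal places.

0.8432

Incomes under z: 16×€100, 21×€200 (q = 37 of N = 122).
Shortfall ratios (z−y)/z: 0.9000 (×16), 0.8000 (×21); sum = 31.200000.
The income-gap ratio divides by q (the poor only): 31.200000 / 37 = 0.8432.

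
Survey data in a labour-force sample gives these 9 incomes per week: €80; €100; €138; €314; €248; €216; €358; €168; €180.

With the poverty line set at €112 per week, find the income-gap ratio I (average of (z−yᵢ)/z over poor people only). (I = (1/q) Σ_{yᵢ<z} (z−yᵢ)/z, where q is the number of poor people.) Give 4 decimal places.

Poor units: €80, €100 (q = 2 of N = 9).
Relative gaps: 0.2857, 0.1071; sum = 0.392857.
I averages over the q = 2 poor units only: 0.392857 / 2 = 0.1964.

0.1964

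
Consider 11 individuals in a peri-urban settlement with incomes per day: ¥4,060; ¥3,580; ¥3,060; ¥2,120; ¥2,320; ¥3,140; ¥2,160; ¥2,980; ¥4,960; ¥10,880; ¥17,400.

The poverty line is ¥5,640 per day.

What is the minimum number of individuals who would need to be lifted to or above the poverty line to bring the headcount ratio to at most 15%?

8

9 of the 11 individuals are poor, so H = 9/11 = 0.818.
A headcount ratio of at most 15% allows at most ⌊0.15 × 11⌋ = 1 poor individuals.
So at least 9 − 1 = 8 must be lifted.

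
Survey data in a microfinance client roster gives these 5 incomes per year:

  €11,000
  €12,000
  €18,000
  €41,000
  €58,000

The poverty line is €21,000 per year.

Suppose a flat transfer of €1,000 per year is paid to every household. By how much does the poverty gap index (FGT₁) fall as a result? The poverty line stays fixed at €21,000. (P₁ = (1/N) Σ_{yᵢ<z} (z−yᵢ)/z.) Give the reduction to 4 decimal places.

Before: below the line — €11,000, €12,000, €18,000; poverty gap index (FGT₁) = 0.209524.
After the €1,000 transfer: below the line — €12,000, €13,000, €19,000; poverty gap index (FGT₁) = 0.180952.
Reduction = 0.209524 − 0.180952 = 0.0286.

0.0286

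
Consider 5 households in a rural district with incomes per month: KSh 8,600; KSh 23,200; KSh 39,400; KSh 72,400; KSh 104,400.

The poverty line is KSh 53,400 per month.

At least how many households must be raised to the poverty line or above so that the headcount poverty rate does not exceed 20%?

Currently q = 3 of N = 5 are below the line (H = 0.600).
A headcount ratio of at most 20% allows at most ⌊0.20 × 5⌋ = 1 poor households.
So at least 3 − 1 = 2 must be lifted.

2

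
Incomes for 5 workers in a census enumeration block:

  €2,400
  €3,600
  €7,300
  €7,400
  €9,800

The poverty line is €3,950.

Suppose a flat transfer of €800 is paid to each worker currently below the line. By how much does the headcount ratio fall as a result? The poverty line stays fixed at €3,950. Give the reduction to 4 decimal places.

0.2000

Before: below the line — €2,400, €3,600; headcount ratio = 0.400000.
After the €800 transfer: below the line — €3,200; headcount ratio = 0.200000.
Reduction = 0.400000 − 0.200000 = 0.2000.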